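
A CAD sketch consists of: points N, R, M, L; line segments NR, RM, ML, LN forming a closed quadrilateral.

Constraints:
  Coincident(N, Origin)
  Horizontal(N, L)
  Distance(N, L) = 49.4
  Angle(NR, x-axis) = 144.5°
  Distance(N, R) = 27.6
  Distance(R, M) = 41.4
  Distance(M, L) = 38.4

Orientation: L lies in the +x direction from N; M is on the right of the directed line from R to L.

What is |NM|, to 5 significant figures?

13.816

N is at the origin; N and L share the same y with |NL| = 49.4 and L in +x, so L = (49.4, 0). NR runs at 144.5° with |NR| = 27.6, so R = (-22.470, 16.027). M is determined by |RM| = 41.4 and |ML| = 38.4 together: it lies at the intersection of circle(R, 41.4) and circle(L, 38.4). With |RL| = 73.635, the foot of the radical line on RL is 38.443 from R and the perpendicular offset is √(41.4² − 38.443²) = 15.365. Taking the right-of-RL solution: M = (11.707, -7.3369).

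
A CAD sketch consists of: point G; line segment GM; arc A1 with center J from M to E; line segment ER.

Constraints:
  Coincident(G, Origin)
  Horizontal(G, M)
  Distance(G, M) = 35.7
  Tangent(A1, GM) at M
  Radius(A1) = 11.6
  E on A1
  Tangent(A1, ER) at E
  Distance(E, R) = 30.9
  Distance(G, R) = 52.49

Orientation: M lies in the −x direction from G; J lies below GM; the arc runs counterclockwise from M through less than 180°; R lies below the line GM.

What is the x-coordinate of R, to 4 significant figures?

-28.81

G is at the origin; G and M share the same y with |GM| = 35.7 and M on the −x side, so M = (-35.70, 0.000). Tangency of A1 to GM means the radius JM is perpendicular to GM, so J = M + (0, -11.6) = (-35.70, -11.60). Since JE ⟂ ER (tangency), |JR| = √(11.6² + 30.9²) = 33.01 regardless of where E sits on A1. So R lies on both circle(G, 52.49) and circle(J, 33.01); the below-GM intersection is R = (-28.81, -43.88). E is the foot of the tangent from R: E = (-45.47, -17.85).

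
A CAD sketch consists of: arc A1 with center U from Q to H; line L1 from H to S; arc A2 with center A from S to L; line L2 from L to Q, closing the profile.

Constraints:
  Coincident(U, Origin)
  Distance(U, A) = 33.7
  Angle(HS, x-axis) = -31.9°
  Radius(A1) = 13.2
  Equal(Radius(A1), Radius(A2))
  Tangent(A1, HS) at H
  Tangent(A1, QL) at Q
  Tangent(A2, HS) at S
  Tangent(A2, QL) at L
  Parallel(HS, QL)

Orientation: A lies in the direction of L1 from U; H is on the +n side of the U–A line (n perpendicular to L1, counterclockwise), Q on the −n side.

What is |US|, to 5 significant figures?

36.193

The slot axis is L1's direction at -31.9°, so u = (cos -31.9°, sin -31.9°) = (0.84897, -0.52844) and n = (−sin -31.9°, cos -31.9°) = (0.52844, 0.84897). U is at the origin and A lies 33.7 along u from U, so A = 33.7·u = (28.610, -17.808). Tangency of A1 to both parallel lines with radius 13.2 puts H and Q at U ± 13.2·n: H = (6.9754, 11.206), Q = (-6.9754, -11.206). Equal radii place S and L the same way about A: S = A + 13.2·n = (35.586, -6.6019), L = A − 13.2·n = (21.635, -29.015). Then |US| = |S − U| = 36.193.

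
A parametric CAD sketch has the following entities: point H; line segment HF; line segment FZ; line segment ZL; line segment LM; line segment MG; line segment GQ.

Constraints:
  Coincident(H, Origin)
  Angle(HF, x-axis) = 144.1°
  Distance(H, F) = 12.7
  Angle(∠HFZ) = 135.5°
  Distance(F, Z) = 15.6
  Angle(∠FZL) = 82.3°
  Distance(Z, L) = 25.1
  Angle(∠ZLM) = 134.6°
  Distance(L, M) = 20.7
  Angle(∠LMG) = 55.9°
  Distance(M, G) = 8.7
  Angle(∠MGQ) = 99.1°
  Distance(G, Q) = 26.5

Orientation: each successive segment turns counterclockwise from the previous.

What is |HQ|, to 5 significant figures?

33.435

∠LMG = 55.9° gives MG at 95.800° from the x-axis; with |MG| = 8.7, G = (-1.3207, -20.135). ∠MGQ = 99.1° gives GQ at 176.70° from the x-axis; with |GQ| = 26.5, Q = (-27.777, -18.610). Then |HQ| = |Q − H| = 33.435.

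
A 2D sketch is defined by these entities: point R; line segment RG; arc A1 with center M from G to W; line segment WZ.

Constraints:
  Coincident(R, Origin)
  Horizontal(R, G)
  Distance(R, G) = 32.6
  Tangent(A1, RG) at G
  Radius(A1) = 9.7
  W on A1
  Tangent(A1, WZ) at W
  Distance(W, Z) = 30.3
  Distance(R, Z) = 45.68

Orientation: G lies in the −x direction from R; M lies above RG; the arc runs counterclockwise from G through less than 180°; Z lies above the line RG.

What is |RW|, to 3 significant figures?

24.8

Checks: |MW| = 9.700 ✓; ∠(MW, WZ) = 90.00° ✓; |WZ| = 30.30 ✓; |RZ| = 45.68 ✓.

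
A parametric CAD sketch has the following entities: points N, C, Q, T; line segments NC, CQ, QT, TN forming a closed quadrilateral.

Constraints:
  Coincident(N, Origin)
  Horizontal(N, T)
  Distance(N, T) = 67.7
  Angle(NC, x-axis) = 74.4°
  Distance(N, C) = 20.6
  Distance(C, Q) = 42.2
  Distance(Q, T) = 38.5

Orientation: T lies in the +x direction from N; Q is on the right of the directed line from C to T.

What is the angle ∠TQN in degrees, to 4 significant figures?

136.8°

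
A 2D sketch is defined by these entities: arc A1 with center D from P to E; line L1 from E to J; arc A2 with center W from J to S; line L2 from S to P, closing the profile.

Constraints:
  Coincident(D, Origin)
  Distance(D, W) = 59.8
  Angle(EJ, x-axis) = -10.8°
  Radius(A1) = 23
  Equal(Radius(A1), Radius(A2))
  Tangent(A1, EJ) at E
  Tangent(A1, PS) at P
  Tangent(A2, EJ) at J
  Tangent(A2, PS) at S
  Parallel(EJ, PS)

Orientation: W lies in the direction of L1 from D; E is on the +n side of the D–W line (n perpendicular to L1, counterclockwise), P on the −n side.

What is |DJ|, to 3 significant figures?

64.1

Tangency of A1 to both parallel lines with radius 23.0 puts E and P at D ± 23.0·n: E = (4.31, 22.6), P = (-4.31, -22.6). Equal radii place J and S the same way about W: J = W + 23.0·n = (63.1, 11.4), S = W − 23.0·n = (54.4, -33.8). Then |DJ| = |J − D| = 64.1.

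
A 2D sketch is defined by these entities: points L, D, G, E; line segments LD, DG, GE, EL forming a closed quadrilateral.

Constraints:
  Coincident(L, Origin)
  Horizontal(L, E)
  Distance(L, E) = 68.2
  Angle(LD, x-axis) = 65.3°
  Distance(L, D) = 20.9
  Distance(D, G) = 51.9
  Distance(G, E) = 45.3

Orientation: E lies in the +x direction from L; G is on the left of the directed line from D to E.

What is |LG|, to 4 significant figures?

69.66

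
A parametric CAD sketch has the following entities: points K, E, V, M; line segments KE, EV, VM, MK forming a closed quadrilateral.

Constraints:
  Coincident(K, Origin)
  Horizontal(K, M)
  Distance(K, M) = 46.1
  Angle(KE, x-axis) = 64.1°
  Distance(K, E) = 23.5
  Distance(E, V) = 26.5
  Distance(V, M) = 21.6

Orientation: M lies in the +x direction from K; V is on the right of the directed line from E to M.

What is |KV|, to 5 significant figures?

24.562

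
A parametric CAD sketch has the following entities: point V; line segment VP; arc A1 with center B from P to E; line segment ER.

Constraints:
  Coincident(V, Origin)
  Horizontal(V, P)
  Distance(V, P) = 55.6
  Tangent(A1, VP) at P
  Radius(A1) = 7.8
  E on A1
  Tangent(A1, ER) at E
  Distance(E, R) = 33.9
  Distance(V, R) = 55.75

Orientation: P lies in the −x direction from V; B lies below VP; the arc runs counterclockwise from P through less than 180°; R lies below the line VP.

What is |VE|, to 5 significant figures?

62.915

Checks: |BP| = 7.800 ✓; |BE| = 7.800 ✓; ∠(BE, ER) = 90.00° ✓; |ER| = 33.90 ✓; |VR| = 55.75 ✓.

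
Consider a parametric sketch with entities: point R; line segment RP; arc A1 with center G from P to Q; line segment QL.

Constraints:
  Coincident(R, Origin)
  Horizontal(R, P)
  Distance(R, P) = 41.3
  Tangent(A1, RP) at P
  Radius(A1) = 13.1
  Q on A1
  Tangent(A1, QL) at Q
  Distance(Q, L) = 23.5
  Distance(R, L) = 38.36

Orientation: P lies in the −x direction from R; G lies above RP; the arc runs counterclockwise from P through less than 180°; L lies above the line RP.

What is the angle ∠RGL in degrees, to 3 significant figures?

61.0°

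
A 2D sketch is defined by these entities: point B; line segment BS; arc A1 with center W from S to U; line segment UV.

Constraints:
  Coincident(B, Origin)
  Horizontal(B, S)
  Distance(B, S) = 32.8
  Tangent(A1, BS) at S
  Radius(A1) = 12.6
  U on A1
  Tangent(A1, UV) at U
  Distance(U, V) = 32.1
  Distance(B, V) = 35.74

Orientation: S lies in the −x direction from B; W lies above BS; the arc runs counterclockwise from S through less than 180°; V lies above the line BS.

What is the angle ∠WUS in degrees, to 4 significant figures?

58.91°

Checks: |WU| = 12.60 ✓; ∠(WU, UV) = 90.00° ✓; |UV| = 32.10 ✓; |BV| = 35.74 ✓.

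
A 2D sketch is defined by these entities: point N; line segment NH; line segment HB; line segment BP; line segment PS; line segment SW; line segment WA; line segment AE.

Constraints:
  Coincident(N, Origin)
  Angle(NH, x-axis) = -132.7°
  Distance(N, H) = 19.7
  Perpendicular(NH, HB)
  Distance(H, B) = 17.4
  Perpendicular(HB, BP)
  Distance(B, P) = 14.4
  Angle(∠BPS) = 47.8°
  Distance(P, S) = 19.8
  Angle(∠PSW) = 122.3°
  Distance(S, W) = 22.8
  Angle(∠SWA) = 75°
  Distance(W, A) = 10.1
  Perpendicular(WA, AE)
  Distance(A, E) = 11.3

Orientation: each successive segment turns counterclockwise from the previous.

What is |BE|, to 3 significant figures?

9.34

N is at the origin; NH runs at -132.7° with length 19.7, so H = (-13.4, -14.5). NH ⟂ HB, so HB runs at -42.7°; with |HB| = 17.4, B = (-0.572, -26.3). The perpendicularity gives BP at right angles to HB, so BP runs at 47.3°; with |BP| = 14.4, P = (9.19, -15.7). ∠BPS = 47.8° gives PS at 180° from the x-axis; with |PS| = 19.8, S = (-10.6, -15.5). ∠PSW = 122.3° gives SW at -123° from the x-axis; with |SW| = 22.8, W = (-23.0, -34.7). ∠SWA = 75.0° gives WA at -17.8° from the x-axis; with |WA| = 10.1, A = (-13.3, -37.8). WA is perpendicular to AE, so AE runs at 72.2°; with |AE| = 11.3, E = (-9.89, -27.0). Then |BE| = |E − B| = 9.34.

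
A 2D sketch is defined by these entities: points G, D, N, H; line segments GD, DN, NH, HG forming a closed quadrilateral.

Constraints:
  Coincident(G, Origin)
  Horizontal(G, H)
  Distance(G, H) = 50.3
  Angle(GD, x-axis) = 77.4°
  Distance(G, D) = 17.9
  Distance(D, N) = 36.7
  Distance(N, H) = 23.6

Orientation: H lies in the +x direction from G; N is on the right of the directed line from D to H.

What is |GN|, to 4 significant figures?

30.28

Checks: |DN| = 36.70 ✓; |NH| = 23.60 ✓.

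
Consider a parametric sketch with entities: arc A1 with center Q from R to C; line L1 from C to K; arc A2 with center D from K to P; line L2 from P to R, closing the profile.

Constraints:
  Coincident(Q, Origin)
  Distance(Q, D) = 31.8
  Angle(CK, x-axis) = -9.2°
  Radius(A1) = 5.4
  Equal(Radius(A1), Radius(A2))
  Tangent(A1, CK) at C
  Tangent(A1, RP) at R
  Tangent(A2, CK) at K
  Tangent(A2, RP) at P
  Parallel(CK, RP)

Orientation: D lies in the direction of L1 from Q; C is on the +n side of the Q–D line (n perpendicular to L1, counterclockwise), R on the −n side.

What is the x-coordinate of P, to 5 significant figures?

30.528

Tangency of A1 to both parallel lines with radius 5.4 puts C and R at Q ± 5.4·n: C = (0.86336, 5.3305), R = (-0.86336, -5.3305). Equal radii place K and P the same way about D: K = D + 5.4·n = (32.254, 0.24631), P = D − 5.4·n = (30.528, -10.415). So P.x = 30.528.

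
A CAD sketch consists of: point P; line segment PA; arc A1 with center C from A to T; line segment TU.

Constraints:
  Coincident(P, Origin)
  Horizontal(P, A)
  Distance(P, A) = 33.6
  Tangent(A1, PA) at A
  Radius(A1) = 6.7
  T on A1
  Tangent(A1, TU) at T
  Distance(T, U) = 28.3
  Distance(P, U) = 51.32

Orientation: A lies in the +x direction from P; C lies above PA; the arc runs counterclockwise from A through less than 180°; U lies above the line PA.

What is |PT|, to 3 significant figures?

40.9

P is at the origin; P and A share the same y with |PA| = 33.6 and A on the +x side, so A = (33.6, 0.00). Tangency of A1 to PA means the radius CA is perpendicular to PA, so C = A + (0, 6.7) = (33.6, 6.70). Since CT ⟂ TU (tangency), |CU| = √(6.7² + 28.3²) = 29.1 regardless of where T sits on A1. So U lies on both circle(P, 51.32) and circle(C, 29.1); the above-PA intersection is U = (37.0, 35.6). T is the foot of the tangent from U: T = (40.3, 7.48).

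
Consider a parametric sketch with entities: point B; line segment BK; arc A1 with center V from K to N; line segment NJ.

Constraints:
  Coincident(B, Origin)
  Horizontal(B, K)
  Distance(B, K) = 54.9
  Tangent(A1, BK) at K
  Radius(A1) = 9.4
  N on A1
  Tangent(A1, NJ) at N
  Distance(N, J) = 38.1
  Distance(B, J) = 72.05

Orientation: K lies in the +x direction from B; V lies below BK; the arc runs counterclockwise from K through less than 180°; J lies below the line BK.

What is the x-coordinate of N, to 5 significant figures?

45.684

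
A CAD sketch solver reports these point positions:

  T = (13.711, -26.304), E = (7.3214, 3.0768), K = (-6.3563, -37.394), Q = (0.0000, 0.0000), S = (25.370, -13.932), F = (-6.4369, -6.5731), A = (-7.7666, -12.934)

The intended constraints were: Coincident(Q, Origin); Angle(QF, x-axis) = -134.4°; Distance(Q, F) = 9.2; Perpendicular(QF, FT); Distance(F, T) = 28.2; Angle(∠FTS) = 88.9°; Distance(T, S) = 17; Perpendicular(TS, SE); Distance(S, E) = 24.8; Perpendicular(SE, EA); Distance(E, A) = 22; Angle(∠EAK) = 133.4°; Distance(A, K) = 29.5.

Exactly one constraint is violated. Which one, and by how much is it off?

Distance(A, K) = 29.5 — off by 5.00.

Q = (0.00, 0.00) ✓; QF at -134.4° ✓; |QF| = 9.200 ✓; ∠(QF, FT) = 90.00° ✓; |FT| = 28.20 ✓; ∠FTS = 88.90° ✓; |TS| = 17.00 ✓; ∠(TS, SE) = 90.00° ✓; |SE| = 24.80 ✓; ∠(SE, EA) = 90.00° ✓; |EA| = 22.00 ✓; ∠EAK = 133.4° ✓; |AK| = 24.50 ✗.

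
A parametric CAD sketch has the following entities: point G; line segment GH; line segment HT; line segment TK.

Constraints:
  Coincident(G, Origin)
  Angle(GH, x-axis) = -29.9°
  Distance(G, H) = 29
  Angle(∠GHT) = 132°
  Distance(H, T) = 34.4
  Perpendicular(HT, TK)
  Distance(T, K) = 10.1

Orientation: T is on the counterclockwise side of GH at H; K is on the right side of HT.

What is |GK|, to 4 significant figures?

62.42

∠GHT = 132.0°, so HT runs at -29.9° + (180° − 132.0°) = 18.10° from the x-axis; with |HT| = 34.4, T = H + 34.4·(cos 18.10°, sin 18.10°) = (57.84, -3.769). HT ⟂ TK; with |TK| = 10.1 on the right of HT, K = T + 10.1·(0.3107, -0.9505) = (60.98, -13.37). Then |GK| = |K − G| = 62.42.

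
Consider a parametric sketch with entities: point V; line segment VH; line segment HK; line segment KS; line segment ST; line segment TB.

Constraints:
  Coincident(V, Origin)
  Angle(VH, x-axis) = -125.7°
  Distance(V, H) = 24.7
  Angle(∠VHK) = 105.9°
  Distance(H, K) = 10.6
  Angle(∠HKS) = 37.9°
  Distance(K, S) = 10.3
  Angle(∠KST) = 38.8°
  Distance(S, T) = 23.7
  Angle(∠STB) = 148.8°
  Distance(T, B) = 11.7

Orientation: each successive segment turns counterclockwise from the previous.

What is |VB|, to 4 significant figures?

53.94

∠KST = 38.8° gives ST at -128.3° from the x-axis; with |ST| = 23.7, T = (-22.61, -36.67). ∠STB = 148.8° gives TB at -97.10° from the x-axis; with |TB| = 11.7, B = (-24.05, -48.28). Then |VB| = |B − V| = 53.94.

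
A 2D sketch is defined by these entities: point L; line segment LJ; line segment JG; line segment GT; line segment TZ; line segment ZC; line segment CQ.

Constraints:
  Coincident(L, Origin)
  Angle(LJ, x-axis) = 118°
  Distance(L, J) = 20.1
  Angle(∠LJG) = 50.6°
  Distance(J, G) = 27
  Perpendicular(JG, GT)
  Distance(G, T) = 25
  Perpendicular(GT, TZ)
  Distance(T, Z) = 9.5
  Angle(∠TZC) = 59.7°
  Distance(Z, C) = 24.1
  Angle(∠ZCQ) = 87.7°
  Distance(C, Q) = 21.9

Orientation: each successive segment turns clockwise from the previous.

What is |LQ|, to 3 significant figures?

35.4

L is at the origin; LJ runs at 118.0° with length 20.1, so J = (-9.44, 17.7). ∠LJG = 50.6° gives JG at -11.4° from the x-axis; with |JG| = 27.0, G = (17.0, 12.4). JG is perpendicular to GT, so GT runs at -101°; with |GT| = 25.0, T = (12.1, -12.1). The perpendicularity gives TZ at right angles to GT, so TZ runs at 169°; with |TZ| = 9.5, Z = (2.78, -10.2). ∠TZC = 59.7° gives ZC at 48.3° from the x-axis; with |ZC| = 24.1, C = (18.8, 7.78). ∠ZCQ = 87.7° gives CQ at -44.0° from the x-axis; with |CQ| = 21.9, Q = (34.6, -7.44). Then |LQ| = |Q − L| = 35.4.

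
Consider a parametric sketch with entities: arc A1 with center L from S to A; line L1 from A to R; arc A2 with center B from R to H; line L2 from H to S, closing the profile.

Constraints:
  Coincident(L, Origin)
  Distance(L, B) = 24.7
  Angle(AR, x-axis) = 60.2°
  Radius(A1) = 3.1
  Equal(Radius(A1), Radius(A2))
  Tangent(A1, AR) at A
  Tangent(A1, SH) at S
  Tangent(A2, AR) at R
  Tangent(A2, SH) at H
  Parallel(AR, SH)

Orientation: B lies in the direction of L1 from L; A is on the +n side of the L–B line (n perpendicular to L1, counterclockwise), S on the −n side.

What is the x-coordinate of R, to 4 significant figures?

9.585

The slot axis is L1's direction at 60.2°, so u = (cos 60.2°, sin 60.2°) = (0.4970, 0.8678) and n = (−sin 60.2°, cos 60.2°) = (-0.8678, 0.4970). L is at the origin and B lies 24.7 along u from L, so B = 24.7·u = (12.28, 21.43). Tangency of A1 to both parallel lines with radius 3.1 puts A and S at L ± 3.1·n: A = (-2.690, 1.541), S = (2.690, -1.541). Equal radii place R and H the same way about B: R = B + 3.1·n = (9.585, 22.97), H = B − 3.1·n = (14.97, 19.89). So R.x = 9.585.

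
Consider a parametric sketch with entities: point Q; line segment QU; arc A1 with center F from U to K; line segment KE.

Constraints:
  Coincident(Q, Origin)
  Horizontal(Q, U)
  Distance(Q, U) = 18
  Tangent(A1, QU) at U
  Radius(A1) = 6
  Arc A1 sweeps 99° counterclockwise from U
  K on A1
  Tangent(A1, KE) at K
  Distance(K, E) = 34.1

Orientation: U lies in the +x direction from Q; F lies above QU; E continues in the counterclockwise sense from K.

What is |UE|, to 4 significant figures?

40.62

Q is at the origin; Q and U share the same y with |QU| = 18.0 and U on the +x side, so U = (18.00, 0.000). The tangent condition forces FU to be normal to QU, so F = U + (0, 6) = (18.00, 6.000). On A1, U sits at bearing -90° from F; a 99° counterclockwise sweep puts K at bearing 9°, so K = F + 6.0·(cos 9°, sin 9°) = (23.93, 6.939). A1 meets KE tangentially, so FK is at right angles to KE, so KE runs along (−sin 9°, cos 9°); with |KE| = 34.1, E = (18.59, 40.62). Then |UE| = |E − U| = 40.62.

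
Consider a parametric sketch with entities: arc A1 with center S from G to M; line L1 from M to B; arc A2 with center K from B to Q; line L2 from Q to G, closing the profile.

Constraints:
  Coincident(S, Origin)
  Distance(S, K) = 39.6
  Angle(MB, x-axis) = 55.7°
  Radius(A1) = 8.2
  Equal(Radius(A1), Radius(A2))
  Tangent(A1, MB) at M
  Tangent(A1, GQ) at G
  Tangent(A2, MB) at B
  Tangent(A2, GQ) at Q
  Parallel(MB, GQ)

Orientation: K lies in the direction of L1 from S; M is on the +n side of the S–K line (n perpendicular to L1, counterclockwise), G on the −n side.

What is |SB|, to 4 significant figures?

40.44

Tangency of A1 to both parallel lines with radius 8.2 puts M and G at S ± 8.2·n: M = (-6.774, 4.621), G = (6.774, -4.621). Equal radii place B and Q the same way about K: B = K + 8.2·n = (15.54, 37.33), Q = K − 8.2·n = (29.09, 28.09). Then |SB| = |B − S| = 40.44.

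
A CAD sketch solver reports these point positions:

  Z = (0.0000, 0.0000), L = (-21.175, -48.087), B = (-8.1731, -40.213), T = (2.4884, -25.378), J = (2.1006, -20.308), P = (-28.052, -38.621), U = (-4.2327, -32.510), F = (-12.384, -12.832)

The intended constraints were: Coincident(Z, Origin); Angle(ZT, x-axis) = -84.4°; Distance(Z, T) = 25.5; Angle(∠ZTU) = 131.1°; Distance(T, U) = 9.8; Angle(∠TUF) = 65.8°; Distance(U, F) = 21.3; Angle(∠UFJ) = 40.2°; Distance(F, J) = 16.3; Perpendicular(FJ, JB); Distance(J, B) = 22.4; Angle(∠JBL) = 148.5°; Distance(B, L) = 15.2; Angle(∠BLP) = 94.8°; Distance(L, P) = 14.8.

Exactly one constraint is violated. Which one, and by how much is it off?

Distance(L, P) = 14.8 — off by 3.10.

Z = (0.00, 0.00) ✓; ZT at -84.40° ✓; |ZT| = 25.50 ✓; ∠ZTU = 131.1° ✓; |TU| = 9.800 ✓; ∠TUF = 65.80° ✓; |UF| = 21.30 ✓; ∠UFJ = 40.20° ✓; |FJ| = 16.30 ✓; ∠(FJ, JB) = 90.00° ✓; |JB| = 22.40 ✓; ∠JBL = 148.5° ✓; |BL| = 15.20 ✓; ∠BLP = 94.80° ✓; |LP| = 11.70 ✗.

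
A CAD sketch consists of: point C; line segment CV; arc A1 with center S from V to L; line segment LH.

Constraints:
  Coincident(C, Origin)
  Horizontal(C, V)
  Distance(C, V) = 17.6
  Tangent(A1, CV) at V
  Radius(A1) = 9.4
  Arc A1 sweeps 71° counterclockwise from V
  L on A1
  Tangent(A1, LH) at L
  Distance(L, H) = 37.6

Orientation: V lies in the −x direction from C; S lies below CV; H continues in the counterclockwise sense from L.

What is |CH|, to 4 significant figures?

57.05

On A1, V sits at bearing 90° from S; a 71° counterclockwise sweep puts L at bearing 161°, so L = S + 9.4·(cos 161°, sin 161°) = (-26.49, -6.340). The tangent condition forces SL to be normal to LH, so LH runs along (−sin 161°, cos 161°); with |LH| = 37.6, H = (-38.73, -41.89). Then |CH| = |H − C| = 57.05.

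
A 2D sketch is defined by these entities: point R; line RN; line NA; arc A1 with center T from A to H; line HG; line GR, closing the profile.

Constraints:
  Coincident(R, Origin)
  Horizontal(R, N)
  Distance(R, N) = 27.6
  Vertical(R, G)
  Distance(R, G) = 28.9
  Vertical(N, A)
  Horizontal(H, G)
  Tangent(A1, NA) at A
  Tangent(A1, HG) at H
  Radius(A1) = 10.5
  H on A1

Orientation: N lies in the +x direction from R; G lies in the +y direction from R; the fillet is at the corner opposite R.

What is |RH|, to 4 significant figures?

33.58

The virtual corner opposite R is at (27.60, 28.90). Tangency of A1 to NA means the radius TA is perpendicular to NA and since A1 is tangent to HG there, TH ⟂ HG, with radius 10.5, so the center T sits 10.5 in from both sides at T = (17.10, 18.40). That places the tangent points at A = (27.60, 18.40) on NA and H = (17.10, 28.90) on HG. Then |RH| = |H − R| = 33.58.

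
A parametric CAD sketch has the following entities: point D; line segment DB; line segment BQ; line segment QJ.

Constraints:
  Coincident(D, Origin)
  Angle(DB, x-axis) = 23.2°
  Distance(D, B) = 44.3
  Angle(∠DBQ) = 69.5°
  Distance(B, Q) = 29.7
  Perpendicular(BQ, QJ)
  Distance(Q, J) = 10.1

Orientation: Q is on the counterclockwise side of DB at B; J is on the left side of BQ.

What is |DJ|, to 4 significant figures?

34.45

D is at the origin; DB runs at 23.2° with length 44.3, so B = 44.3·(cos 23.2°, sin 23.2°) = (40.72, 17.45). ∠DBQ = 69.5°, so BQ runs at 23.2° + (180° − 69.5°) = 133.7° from the x-axis; with |BQ| = 29.7, Q = B + 29.7·(cos 133.7°, sin 133.7°) = (20.20, 38.92). The perpendicularity gives QJ at right angles to BQ; with |QJ| = 10.1 on the left of BQ, J = Q + 10.1·(-0.7230, -0.6909) = (12.90, 31.95). Then |DJ| = |J − D| = 34.45.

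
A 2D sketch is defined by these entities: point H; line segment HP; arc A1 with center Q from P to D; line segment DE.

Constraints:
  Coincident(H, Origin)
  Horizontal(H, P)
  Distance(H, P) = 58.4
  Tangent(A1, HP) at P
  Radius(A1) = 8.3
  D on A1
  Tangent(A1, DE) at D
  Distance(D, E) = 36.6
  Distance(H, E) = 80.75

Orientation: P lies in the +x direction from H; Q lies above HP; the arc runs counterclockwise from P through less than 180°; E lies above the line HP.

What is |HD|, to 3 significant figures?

67.2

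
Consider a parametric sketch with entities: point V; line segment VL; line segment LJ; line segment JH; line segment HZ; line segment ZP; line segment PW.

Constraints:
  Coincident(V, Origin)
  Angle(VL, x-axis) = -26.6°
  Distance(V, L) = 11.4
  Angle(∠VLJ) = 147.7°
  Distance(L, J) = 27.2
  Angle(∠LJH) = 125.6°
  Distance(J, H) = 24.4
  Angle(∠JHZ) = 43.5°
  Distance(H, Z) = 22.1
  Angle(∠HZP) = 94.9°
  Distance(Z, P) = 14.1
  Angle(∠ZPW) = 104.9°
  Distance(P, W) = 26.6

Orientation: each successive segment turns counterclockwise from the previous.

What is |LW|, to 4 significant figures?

47.52

V is at the origin; VL runs at -26.6° with length 11.4, so L = (10.19, -5.104). ∠VLJ = 147.7° gives LJ at 5.700° from the x-axis; with |LJ| = 27.2, J = (37.26, -2.403). ∠LJH = 125.6° gives JH at 60.10° from the x-axis; with |JH| = 24.4, H = (49.42, 18.75). ∠JHZ = 43.5° gives HZ at -163.4° from the x-axis; with |HZ| = 22.1, Z = (28.24, 12.44). ∠HZP = 94.9° gives ZP at -78.30° from the x-axis; with |ZP| = 14.1, P = (31.10, -1.371). ∠ZPW = 104.9° gives PW at -3.200° from the x-axis; with |PW| = 26.6, W = (57.66, -2.856). Then |LW| = |W − L| = 47.52.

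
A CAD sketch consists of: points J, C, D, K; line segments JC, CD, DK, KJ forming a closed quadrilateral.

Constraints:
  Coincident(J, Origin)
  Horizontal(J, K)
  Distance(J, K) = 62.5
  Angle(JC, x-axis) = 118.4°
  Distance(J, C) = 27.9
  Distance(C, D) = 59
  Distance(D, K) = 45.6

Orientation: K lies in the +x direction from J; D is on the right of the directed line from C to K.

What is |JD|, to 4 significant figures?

31.77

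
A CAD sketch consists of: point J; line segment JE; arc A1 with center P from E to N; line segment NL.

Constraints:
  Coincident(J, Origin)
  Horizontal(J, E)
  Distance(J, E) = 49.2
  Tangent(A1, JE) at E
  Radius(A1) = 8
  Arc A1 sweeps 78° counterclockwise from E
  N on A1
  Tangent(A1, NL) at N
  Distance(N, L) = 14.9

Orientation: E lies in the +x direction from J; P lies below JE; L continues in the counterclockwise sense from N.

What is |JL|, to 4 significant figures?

43.62

On A1, E sits at bearing 90° from P; a 78° counterclockwise sweep puts N at bearing 168°, so N = P + 8.0·(cos 168°, sin 168°) = (41.37, -6.337). The tangent condition forces PN to be normal to NL, so NL runs along (−sin 168°, cos 168°); with |NL| = 14.9, L = (38.28, -20.91). Then |JL| = |L − J| = 43.62.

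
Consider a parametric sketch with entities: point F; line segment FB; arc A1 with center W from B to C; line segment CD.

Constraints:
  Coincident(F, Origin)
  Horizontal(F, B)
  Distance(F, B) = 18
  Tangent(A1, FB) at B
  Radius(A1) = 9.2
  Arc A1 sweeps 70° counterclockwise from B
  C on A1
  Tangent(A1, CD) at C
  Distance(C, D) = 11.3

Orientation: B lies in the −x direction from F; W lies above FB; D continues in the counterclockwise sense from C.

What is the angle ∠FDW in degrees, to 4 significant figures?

77.38°

F is at the origin; F and B share the same y with |FB| = 18.0 and B on the −x side, so B = (-18.00, 0.000). Tangency of A1 to FB means the radius WB is perpendicular to FB, so W = B + (0, 9.2) = (-18.00, 9.200). On A1, B sits at bearing -90° from W; a 70° counterclockwise sweep puts C at bearing -20°, so C = W + 9.2·(cos -20°, sin -20°) = (-9.355, 6.053). A1 meets CD tangentially, so WC is at right angles to CD, so CD runs along (−sin -20°, cos -20°); with |CD| = 11.3, D = (-5.490, 16.67). Then cos ∠FDW = DF·DW / (|DF||DW|), giving 77.38°.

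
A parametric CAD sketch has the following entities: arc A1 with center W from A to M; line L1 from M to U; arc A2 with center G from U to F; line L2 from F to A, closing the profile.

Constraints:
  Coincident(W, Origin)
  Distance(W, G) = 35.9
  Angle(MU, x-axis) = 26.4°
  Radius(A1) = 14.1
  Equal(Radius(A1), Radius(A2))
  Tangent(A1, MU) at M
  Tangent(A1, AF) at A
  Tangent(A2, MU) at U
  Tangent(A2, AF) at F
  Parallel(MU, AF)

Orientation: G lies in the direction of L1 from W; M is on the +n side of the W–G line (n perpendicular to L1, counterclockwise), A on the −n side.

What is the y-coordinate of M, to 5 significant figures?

12.630

The slot axis is L1's direction at 26.4°, so u = (cos 26.4°, sin 26.4°) = (0.89571, 0.44464) and n = (−sin 26.4°, cos 26.4°) = (-0.44464, 0.89571). W is at the origin and G lies 35.9 along u from W, so G = 35.9·u = (32.156, 15.962). Tangency of A1 to both parallel lines with radius 14.1 puts M and A at W ± 14.1·n: M = (-6.2694, 12.630), A = (6.2694, -12.630). So M.y = 12.630.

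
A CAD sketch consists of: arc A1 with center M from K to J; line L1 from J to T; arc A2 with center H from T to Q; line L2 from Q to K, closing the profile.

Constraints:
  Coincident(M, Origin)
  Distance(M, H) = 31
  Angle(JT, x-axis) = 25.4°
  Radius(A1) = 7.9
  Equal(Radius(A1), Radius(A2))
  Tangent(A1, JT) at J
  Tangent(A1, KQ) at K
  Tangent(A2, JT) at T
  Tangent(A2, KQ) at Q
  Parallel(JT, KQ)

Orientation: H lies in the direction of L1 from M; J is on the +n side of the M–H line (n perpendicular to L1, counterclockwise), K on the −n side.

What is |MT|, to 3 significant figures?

32.0

The slot axis is L1's direction at 25.4°, so u = (cos 25.4°, sin 25.4°) = (0.903, 0.429) and n = (−sin 25.4°, cos 25.4°) = (-0.429, 0.903). M is at the origin and H lies 31.0 along u from M, so H = 31.0·u = (28.0, 13.3). Tangency of A1 to both parallel lines with radius 7.9 puts J and K at M ± 7.9·n: J = (-3.39, 7.14), K = (3.39, -7.14). Equal radii place T and Q the same way about H: T = H + 7.9·n = (24.6, 20.4), Q = H − 7.9·n = (31.4, 6.16). Then |MT| = |T − M| = 32.0.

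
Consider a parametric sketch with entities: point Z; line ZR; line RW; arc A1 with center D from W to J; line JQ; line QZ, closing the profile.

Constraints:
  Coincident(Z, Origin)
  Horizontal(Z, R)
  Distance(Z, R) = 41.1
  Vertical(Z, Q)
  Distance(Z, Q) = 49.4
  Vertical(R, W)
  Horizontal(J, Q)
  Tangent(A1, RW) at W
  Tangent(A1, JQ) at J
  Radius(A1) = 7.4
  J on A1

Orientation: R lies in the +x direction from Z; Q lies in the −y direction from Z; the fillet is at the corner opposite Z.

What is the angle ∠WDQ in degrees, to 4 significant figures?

167.6°

Z is at the origin; ZR is horizontal with |ZR| = 41.1 and R on the +x side, so R = (41.10, 0.000). ZQ is vertical with |ZQ| = 49.4 and Q on the −y side, so Q = (0.000, -49.40). The virtual corner opposite Z is at (41.10, -49.40). A1 meets RW tangentially, so DW is at right angles to RW and tangency of A1 to JQ means the radius DJ is perpendicular to JQ, with radius 7.4, so the center D sits 7.4 in from both sides at D = (33.70, -42.00). That places the tangent points at W = (41.10, -42.00) on RW and J = (33.70, -49.40) on JQ. Then cos ∠WDQ = DW·DQ / (|DW||DQ|), giving 167.6°.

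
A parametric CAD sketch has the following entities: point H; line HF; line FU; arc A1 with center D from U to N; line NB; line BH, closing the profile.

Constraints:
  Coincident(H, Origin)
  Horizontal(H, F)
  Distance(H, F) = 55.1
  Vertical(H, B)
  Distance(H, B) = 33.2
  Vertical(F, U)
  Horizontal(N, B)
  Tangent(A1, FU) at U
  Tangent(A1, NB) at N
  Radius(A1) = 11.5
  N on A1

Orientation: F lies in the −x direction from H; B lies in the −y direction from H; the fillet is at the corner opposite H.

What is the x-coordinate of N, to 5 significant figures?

-43.600

The virtual corner opposite H is at (-55.100, -33.200). Tangency of A1 to FU means the radius DU is perpendicular to FU and A1 meets NB tangentially, so DN is at right angles to NB, with radius 11.5, so the center D sits 11.5 in from both sides at D = (-43.600, -21.700). That places the tangent points at U = (-55.100, -21.700) on FU and N = (-43.600, -33.200) on NB. So N.x = -43.600.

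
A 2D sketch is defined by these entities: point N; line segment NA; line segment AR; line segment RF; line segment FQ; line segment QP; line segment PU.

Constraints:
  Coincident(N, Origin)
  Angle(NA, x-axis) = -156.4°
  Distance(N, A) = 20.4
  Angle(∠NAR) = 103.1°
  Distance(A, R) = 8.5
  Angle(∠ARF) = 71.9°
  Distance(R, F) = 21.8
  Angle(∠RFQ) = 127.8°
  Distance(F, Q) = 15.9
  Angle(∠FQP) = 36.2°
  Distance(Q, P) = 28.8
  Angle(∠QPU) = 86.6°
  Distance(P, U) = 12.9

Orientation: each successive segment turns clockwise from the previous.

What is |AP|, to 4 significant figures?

3.663

N is at the origin; NA runs at -156.4° with length 20.4, so A = (-18.69, -8.167). ∠NAR = 103.1° gives AR at 126.7° from the x-axis; with |AR| = 8.5, R = (-23.77, -1.352). ∠ARF = 71.9° gives RF at 18.60° from the x-axis; with |RF| = 21.8, F = (-3.112, 5.601). ∠RFQ = 127.8° gives FQ at -33.60° from the x-axis; with |FQ| = 15.9, Q = (10.13, -3.198). ∠FQP = 36.2° gives QP at -177.4° from the x-axis; with |QP| = 28.8, P = (-18.64, -4.504). Then |AP| = |P − A| = 3.663.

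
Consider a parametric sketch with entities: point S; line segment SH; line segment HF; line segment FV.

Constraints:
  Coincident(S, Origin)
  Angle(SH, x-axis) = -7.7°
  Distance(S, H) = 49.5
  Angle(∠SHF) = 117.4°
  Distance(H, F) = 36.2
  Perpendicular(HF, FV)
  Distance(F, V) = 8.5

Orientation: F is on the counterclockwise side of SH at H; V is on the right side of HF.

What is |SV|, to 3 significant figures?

78.9

∠SHF = 117.4°, so HF runs at -7.7° + (180° − 117.4°) = 54.9° from the x-axis; with |HF| = 36.2, F = H + 36.2·(cos 54.9°, sin 54.9°) = (69.9, 23.0). HF ⟂ FV; with |FV| = 8.5 on the right of HF, V = F + 8.5·(0.818, -0.575) = (76.8, 18.1). Then |SV| = |V − S| = 78.9.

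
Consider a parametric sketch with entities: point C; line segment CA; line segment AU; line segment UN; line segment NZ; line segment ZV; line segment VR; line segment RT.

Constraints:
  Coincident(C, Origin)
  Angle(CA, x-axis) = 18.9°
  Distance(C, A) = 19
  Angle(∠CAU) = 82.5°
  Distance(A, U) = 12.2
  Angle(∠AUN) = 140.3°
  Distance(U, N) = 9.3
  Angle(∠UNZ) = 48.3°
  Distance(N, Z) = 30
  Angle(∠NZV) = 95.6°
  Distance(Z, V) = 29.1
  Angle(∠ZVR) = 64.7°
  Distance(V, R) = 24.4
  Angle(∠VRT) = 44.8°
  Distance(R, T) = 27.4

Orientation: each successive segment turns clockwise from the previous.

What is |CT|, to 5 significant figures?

25.144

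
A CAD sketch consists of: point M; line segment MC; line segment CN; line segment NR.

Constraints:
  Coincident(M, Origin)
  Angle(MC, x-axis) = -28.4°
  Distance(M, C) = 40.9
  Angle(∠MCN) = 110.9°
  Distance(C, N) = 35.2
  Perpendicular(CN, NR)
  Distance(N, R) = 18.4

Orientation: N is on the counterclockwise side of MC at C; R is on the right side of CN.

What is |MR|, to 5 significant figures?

75.390

∠MCN = 110.9°, so CN runs at -28.4° + (180° − 110.9°) = 40.700° from the x-axis; with |CN| = 35.2, N = C + 35.2·(cos 40.700°, sin 40.700°) = (62.664, 3.5008). CN ⟂ NR; with |NR| = 18.4 on the right of CN, R = N + 18.4·(0.65210, -0.75813) = (74.663, -10.449). Then |MR| = |R − M| = 75.390.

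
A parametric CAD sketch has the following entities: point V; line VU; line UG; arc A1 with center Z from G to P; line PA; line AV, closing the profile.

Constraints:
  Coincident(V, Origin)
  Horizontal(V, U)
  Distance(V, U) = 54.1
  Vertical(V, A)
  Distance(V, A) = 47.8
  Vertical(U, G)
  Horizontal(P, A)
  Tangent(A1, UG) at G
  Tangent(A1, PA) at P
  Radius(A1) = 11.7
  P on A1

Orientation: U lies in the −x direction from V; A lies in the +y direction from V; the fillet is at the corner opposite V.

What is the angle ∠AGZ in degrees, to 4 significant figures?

12.20°

The virtual corner opposite V is at (-54.10, 47.80). The tangent condition forces ZG to be normal to UG and since A1 is tangent to PA there, ZP ⟂ PA, with radius 11.7, so the center Z sits 11.7 in from both sides at Z = (-42.40, 36.10). That places the tangent points at G = (-54.10, 36.10) on UG and P = (-42.40, 47.80) on PA. Then cos ∠AGZ = GA·GZ / (|GA||GZ|), giving 12.20°.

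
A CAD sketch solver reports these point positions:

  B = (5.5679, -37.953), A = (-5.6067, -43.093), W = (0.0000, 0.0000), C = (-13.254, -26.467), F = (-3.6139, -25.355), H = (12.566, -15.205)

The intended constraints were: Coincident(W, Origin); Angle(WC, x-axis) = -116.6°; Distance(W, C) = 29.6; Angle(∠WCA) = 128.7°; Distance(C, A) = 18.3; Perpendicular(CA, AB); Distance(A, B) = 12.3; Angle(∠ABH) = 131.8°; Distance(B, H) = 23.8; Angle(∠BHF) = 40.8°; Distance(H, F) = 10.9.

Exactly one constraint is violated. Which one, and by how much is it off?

Distance(H, F) = 10.9 — off by 8.20.

W = (0.00, 0.00) ✓; WC at -116.6° ✓; |WC| = 29.60 ✓; ∠WCA = 128.7° ✓; |CA| = 18.30 ✓; ∠(CA, AB) = 90.00° ✓; |AB| = 12.30 ✓; ∠ABH = 131.8° ✓; |BH| = 23.80 ✓; ∠BHF = 40.80° ✓; |HF| = 19.10 ✗.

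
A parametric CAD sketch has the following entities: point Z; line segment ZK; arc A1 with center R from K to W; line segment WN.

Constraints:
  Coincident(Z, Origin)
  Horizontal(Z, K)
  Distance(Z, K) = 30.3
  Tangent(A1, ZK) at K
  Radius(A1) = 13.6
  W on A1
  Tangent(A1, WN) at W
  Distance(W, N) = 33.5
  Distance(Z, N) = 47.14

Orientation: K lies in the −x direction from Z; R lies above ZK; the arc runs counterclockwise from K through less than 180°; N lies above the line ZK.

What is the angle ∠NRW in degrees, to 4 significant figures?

67.90°

Checks: |RW| = 13.60 ✓; ∠(RW, WN) = 90.00° ✓; |WN| = 33.50 ✓; |ZN| = 47.14 ✓.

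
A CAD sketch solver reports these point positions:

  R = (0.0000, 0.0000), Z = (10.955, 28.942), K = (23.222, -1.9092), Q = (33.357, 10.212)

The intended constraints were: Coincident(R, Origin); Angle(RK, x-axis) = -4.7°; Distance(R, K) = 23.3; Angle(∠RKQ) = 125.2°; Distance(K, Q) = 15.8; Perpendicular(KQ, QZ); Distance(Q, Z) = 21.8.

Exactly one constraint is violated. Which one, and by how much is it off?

Distance(Q, Z) = 21.8 — off by 7.40.

R = (0.00, 0.00) ✓; RK at -4.700° ✓; |RK| = 23.30 ✓; ∠RKQ = 125.2° ✓; |KQ| = 15.80 ✓; ∠(KQ, QZ) = 90.00° ✓; |QZ| = 29.20 ✗.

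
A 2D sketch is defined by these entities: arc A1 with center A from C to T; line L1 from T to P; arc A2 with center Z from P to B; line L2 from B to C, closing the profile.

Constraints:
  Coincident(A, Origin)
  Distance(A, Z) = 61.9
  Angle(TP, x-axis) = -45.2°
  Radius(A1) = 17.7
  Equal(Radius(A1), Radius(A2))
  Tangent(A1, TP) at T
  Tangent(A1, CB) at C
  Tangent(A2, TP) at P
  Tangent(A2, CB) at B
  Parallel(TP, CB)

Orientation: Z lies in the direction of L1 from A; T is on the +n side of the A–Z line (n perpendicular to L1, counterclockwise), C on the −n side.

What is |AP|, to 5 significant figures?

64.381

The slot axis is L1's direction at -45.2°, so u = (cos -45.2°, sin -45.2°) = (0.70463, -0.70957) and n = (−sin -45.2°, cos -45.2°) = (0.70957, 0.70463). A is at the origin and Z lies 61.9 along u from A, so Z = 61.9·u = (43.617, -43.922). Tangency of A1 to both parallel lines with radius 17.7 puts T and C at A ± 17.7·n: T = (12.559, 12.472), C = (-12.559, -12.472). Equal radii place P and B the same way about Z: P = Z + 17.7·n = (56.176, -31.450), B = Z − 17.7·n = (31.057, -56.394). Then |AP| = |P − A| = 64.381.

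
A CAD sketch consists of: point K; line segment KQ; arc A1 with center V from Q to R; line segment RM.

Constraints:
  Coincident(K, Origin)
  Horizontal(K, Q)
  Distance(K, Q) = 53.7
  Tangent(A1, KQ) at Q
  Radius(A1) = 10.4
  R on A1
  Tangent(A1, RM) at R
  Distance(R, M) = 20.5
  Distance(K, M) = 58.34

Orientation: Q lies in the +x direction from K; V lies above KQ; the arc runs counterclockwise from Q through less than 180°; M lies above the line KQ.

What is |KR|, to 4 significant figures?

63.95

Checks: |VQ| = 10.40 ✓; |VR| = 10.40 ✓; ∠(VR, RM) = 90.00° ✓; |RM| = 20.50 ✓; |KM| = 58.34 ✓.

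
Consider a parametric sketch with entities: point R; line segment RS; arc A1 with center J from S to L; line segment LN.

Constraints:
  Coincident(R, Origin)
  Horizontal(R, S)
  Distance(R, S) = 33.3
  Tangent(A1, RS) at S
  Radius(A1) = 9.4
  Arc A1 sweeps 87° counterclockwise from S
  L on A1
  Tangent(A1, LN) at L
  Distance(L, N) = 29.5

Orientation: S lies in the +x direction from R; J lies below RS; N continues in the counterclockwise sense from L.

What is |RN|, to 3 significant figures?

44.4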